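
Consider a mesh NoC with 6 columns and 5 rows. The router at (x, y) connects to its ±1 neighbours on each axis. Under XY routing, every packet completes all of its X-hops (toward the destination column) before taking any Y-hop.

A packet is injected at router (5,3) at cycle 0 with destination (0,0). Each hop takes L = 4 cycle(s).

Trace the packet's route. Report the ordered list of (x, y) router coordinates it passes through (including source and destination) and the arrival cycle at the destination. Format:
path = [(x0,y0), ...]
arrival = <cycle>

path = [(5,3), (4,3), (3,3), (2,3), (1,3), (0,3), (0,2), (0,1), (0,0)]
arrival = 32

  0. router=(5,3) cycle=0 (inject)
  1. router=(4,3) cycle=4 dir=W
  2. router=(3,3) cycle=8 dir=W
  3. router=(2,3) cycle=12 dir=W
  4. router=(1,3) cycle=16 dir=W
  5. router=(0,3) cycle=20 dir=W
  6. router=(0,2) cycle=24 dir=S
  7. router=(0,1) cycle=28 dir=S
  8. router=(0,0) cycle=32 dir=S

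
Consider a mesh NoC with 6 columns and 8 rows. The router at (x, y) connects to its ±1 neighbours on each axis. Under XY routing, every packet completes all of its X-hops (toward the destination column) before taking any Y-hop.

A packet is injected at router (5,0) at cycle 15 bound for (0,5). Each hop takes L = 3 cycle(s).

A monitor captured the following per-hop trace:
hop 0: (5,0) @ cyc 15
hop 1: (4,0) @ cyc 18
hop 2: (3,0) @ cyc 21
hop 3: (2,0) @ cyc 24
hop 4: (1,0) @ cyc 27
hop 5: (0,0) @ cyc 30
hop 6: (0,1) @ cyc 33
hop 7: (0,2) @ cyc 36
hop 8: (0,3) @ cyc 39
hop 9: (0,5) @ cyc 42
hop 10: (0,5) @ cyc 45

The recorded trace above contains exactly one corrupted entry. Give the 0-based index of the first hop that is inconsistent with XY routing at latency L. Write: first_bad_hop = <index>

check 1→ d=(-1,0) cyc+3: ok
check 2→ d=(-1,0) cyc+3: ok
check 3→ d=(-1,0) cyc+3: ok
check 4→ d=(-1,0) cyc+3: ok
check 5→ d=(-1,0) cyc+3: ok
check 6→ d=(0,1) cyc+3: ok
check 7→ d=(0,1) cyc+3: ok
check 8→ d=(0,1) cyc+3: ok
check 9→ d=(0,2) cyc+3: BAD: non-unit step

first_bad_hop = 9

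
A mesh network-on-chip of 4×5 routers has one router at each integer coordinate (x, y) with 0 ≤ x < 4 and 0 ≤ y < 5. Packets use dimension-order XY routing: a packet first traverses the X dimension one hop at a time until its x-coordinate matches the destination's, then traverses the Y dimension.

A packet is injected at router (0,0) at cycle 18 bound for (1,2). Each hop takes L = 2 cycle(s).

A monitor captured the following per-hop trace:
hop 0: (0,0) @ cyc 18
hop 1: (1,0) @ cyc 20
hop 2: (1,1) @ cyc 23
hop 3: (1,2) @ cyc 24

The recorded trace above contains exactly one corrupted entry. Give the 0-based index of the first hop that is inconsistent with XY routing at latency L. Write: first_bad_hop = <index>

  1: Δx=+1 Δy=+0 Δt=2 [ok]
  2: Δx=+0 Δy=+1 Δt=3 [BAD: Δcyc=3≠L]

first_bad_hop = 2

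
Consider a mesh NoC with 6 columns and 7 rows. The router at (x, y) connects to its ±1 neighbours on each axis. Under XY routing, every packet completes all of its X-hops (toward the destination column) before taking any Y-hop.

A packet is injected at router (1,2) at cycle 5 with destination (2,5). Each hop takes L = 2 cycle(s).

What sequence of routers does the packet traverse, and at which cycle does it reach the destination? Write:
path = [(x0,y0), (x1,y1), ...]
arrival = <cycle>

path = [(1,2), (2,2), (2,3), (2,4), (2,5)]
arrival = 13

[0] x=1 y=2 t=5
[1] x=2 y=2 t=7 →E
[2] x=2 y=3 t=9 →N
[3] x=2 y=4 t=11 →N
[4] x=2 y=5 t=13 →N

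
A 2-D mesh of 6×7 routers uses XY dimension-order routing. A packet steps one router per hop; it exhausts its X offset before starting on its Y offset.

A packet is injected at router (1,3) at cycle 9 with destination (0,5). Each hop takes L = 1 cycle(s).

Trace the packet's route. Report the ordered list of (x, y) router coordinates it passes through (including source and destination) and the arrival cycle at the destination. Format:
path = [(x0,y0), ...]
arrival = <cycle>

src (1,3)  cyc=9
W→(0,3)  cyc=10
N→(0,4)  cyc=11
N→(0,5)  cyc=12

path = [(1,3), (0,3), (0,4), (0,5)]
arrival = 12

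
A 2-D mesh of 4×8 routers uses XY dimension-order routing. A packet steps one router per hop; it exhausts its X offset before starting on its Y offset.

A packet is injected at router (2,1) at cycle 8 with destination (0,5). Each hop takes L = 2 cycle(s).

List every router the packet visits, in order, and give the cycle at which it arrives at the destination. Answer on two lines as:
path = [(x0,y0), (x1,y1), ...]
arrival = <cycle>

  0. router=(2,1) cycle=8 (inject)
  1. router=(1,1) cycle=10 dir=W
  2. router=(0,1) cycle=12 dir=W
  3. router=(0,2) cycle=14 dir=N
  4. router=(0,3) cycle=16 dir=N
  5. router=(0,4) cycle=18 dir=N
  6. router=(0,5) cycle=20 dir=N

path = [(2,1), (1,1), (0,1), (0,2), (0,3), (0,4), (0,5)]
arrival = 20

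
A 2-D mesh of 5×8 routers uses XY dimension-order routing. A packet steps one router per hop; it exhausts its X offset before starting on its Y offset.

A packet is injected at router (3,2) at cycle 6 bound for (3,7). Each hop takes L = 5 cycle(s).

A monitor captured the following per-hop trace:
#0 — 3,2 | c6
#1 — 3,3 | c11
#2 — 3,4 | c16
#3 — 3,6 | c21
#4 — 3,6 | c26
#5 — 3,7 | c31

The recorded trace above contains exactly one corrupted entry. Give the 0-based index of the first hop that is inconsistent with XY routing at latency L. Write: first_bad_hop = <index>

check 1→ d=(0,1) cyc+5: ok
check 2→ d=(0,1) cyc+5: ok
check 3→ d=(0,2) cyc+5: BAD: non-unit step

first_bad_hop = 3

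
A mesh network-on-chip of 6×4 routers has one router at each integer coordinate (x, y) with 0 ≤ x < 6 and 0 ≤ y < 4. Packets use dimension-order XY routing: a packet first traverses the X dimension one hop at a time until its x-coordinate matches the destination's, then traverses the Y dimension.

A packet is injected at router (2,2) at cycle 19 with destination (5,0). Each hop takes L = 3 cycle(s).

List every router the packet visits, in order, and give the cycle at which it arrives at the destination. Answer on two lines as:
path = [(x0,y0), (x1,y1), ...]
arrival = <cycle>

[0] x=2 y=2 t=19
[1] x=3 y=2 t=22 →E
[2] x=4 y=2 t=25 →E
[3] x=5 y=2 t=28 →E
[4] x=5 y=1 t=31 →S
[5] x=5 y=0 t=34 →S

path = [(2,2), (3,2), (4,2), (5,2), (5,1), (5,0)]
arrival = 34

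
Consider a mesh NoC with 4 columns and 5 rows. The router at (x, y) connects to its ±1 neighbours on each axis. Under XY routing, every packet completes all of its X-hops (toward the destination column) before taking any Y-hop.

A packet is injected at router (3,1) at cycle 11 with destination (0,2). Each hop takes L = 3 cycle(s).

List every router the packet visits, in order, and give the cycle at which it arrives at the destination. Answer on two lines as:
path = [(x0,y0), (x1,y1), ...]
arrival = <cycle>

path = [(3,1), (2,1), (1,1), (0,1), (0,2)]
arrival = 23

[0] x=3 y=1 t=11
[1] x=2 y=1 t=14 →W
[2] x=1 y=1 t=17 →W
[3] x=0 y=1 t=20 →W
[4] x=0 y=2 t=23 →N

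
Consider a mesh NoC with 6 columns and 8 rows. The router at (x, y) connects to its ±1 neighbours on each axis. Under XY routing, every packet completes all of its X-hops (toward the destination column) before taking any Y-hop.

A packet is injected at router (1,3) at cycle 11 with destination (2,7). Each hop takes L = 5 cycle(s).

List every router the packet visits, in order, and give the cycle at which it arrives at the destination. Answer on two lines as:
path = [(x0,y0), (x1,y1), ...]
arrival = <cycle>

[0] x=1 y=3 t=11
[1] x=2 y=3 t=16 →E
[2] x=2 y=4 t=21 →N
[3] x=2 y=5 t=26 →N
[4] x=2 y=6 t=31 →N
[5] x=2 y=7 t=36 →N

path = [(1,3), (2,3), (2,4), (2,5), (2,6), (2,7)]
arrival = 36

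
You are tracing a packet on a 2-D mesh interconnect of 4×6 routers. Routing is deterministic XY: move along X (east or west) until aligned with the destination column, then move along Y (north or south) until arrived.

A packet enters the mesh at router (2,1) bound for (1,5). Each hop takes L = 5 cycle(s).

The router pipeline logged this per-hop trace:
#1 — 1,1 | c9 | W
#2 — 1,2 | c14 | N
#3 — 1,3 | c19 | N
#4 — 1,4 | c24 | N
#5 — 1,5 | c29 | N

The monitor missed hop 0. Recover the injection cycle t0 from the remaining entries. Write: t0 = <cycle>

The first recorded entry is hop 1 at cycle 9.
Therefore t0 = 9 − L = 4.

t0 = 4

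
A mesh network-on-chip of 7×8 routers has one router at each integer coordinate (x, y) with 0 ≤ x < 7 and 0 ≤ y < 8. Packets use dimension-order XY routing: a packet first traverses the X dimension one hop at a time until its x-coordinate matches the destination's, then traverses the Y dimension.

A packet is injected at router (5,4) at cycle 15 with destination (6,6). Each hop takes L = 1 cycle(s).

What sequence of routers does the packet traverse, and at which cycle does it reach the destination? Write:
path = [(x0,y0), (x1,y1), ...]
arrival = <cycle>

t=15: at (5,4)
t=16: at (6,4) after E
t=17: at (6,5) after N
t=18: at (6,6) after N

path = [(5,4), (6,4), (6,5), (6,6)]
arrival = 18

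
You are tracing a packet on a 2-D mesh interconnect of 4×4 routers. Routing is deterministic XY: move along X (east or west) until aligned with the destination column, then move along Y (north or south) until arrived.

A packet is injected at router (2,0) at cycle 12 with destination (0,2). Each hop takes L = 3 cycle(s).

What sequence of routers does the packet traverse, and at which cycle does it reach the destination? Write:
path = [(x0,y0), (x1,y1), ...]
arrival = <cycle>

src (2,0)  cyc=12
W→(1,0)  cyc=15
W→(0,0)  cyc=18
N→(0,1)  cyc=21
N→(0,2)  cyc=24

path = [(2,0), (1,0), (0,0), (0,1), (0,2)]
arrival = 24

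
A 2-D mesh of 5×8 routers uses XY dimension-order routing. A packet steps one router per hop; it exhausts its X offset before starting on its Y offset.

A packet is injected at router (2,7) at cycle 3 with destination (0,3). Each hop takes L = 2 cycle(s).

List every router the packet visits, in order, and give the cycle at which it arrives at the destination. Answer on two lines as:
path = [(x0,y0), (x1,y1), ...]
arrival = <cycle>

path = [(2,7), (1,7), (0,7), (0,6), (0,5), (0,4), (0,3)]
arrival = 15

src (2,7)  cyc=3
W→(1,7)  cyc=5
W→(0,7)  cyc=7
S→(0,6)  cyc=9
S→(0,5)  cyc=11
S→(0,4)  cyc=13
S→(0,3)  cyc=15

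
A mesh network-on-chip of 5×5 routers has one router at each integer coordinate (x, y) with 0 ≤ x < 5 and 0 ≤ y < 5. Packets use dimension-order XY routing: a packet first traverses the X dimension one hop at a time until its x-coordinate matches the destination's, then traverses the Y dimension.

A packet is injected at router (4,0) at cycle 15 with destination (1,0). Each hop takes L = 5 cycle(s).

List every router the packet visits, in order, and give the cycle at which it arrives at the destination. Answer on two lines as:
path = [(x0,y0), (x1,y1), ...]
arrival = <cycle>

  0. router=(4,0) cycle=15 (inject)
  1. router=(3,0) cycle=20 dir=W
  2. router=(2,0) cycle=25 dir=W
  3. router=(1,0) cycle=30 dir=W

path = [(4,0), (3,0), (2,0), (1,0)]
arrival = 30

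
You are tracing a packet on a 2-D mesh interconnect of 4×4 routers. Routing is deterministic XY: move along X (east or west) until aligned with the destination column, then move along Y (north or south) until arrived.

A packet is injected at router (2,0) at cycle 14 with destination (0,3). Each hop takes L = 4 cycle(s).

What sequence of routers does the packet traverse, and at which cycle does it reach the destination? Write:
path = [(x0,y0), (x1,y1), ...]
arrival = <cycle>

path = [(2,0), (1,0), (0,0), (0,1), (0,2), (0,3)]
arrival = 34

src (2,0)  cyc=14
W→(1,0)  cyc=18
W→(0,0)  cyc=22
N→(0,1)  cyc=26
N→(0,2)  cyc=30
N→(0,3)  cyc=34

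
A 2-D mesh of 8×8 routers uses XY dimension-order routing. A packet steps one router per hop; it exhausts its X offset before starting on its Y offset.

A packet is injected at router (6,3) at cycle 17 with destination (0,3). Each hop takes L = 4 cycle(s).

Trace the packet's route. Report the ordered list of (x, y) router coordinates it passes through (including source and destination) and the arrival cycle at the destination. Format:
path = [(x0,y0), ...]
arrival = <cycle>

path = [(6,3), (5,3), (4,3), (3,3), (2,3), (1,3), (0,3)]
arrival = 41

t=17: at (6,3)
t=21: at (5,3) after W
t=25: at (4,3) after W
t=29: at (3,3) after W
t=33: at (2,3) after W
t=37: at (1,3) after W
t=41: at (0,3) after W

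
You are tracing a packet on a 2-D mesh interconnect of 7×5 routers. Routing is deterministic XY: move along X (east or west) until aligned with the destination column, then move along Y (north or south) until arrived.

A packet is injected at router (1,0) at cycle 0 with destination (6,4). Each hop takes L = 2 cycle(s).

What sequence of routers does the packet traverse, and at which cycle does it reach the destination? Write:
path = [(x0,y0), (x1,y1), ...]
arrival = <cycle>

#0 — 1,0 | c0
#1 — 2,0 | c2 | E
#2 — 3,0 | c4 | E
#3 — 4,0 | c6 | E
#4 — 5,0 | c8 | E
#5 — 6,0 | c10 | E
#6 — 6,1 | c12 | N
#7 — 6,2 | c14 | N
#8 — 6,3 | c16 | N
#9 — 6,4 | c18 | N

path = [(1,0), (2,0), (3,0), (4,0), (5,0), (6,0), (6,1), (6,2), (6,3), (6,4)]
arrival = 18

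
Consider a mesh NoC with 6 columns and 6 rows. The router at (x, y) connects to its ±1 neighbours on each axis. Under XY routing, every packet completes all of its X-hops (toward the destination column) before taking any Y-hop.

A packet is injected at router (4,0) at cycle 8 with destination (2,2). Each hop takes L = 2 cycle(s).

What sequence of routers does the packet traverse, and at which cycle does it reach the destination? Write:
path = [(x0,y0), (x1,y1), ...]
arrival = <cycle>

src (4,0)  cyc=8
W→(3,0)  cyc=10
W→(2,0)  cyc=12
N→(2,1)  cyc=14
N→(2,2)  cyc=16

path = [(4,0), (3,0), (2,0), (2,1), (2,2)]
arrival = 16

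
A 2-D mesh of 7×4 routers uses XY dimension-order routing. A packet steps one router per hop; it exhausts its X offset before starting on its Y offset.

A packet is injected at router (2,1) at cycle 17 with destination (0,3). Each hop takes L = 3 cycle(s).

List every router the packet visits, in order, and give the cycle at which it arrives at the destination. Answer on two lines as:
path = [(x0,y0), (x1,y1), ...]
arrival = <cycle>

path = [(2,1), (1,1), (0,1), (0,2), (0,3)]
arrival = 29

t=17: at (2,1)
t=20: at (1,1) after W
t=23: at (0,1) after W
t=26: at (0,2) after N
t=29: at (0,3) after N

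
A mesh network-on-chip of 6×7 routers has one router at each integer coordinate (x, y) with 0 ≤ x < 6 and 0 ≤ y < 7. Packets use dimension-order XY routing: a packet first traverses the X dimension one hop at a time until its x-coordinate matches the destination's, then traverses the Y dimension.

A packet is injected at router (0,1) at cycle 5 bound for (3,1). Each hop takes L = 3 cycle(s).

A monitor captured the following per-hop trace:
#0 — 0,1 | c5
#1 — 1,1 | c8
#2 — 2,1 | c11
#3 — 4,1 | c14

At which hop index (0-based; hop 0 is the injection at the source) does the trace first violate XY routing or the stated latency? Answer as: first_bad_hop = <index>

first_bad_hop = 3

hop 1: step (+1,+0), +3 cyc — ok
hop 2: step (+1,+0), +3 cyc — ok
hop 3: step (+2,+0), +3 cyc — BAD: non-unit step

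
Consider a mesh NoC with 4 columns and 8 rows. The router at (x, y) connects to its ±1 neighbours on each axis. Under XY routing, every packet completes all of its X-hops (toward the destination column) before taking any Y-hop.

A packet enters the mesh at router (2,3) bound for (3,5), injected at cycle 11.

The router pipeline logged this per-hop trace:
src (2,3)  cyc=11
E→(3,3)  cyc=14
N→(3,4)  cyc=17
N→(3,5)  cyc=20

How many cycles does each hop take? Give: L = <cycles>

cyc[1] − cyc[0] = 14 − 11 = 3.
Each hop adds L, hence L = 3.

L = 3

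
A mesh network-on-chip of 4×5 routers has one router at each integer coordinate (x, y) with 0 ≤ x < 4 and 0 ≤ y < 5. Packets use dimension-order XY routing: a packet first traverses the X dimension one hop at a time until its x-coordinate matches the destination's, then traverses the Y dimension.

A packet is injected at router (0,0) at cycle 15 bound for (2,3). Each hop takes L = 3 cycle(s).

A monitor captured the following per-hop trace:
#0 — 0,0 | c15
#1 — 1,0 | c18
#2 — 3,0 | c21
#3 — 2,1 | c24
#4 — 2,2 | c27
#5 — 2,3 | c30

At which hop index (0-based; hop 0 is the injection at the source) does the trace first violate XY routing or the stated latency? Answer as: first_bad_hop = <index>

hop 1: step (+1,+0), +3 cyc — ok
hop 2: step (+2,+0), +3 cyc — BAD: non-unit step

first_bad_hop = 2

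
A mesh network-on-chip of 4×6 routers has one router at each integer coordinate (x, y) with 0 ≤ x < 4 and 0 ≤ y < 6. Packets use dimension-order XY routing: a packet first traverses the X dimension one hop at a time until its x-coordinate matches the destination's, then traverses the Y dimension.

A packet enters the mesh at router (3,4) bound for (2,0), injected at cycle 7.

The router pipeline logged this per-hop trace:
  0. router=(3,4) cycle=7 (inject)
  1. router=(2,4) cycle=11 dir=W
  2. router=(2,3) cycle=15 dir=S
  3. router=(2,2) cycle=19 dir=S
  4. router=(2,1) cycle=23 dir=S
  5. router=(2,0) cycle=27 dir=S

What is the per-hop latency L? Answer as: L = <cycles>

L = 4

cyc[1] − cyc[0] = 11 − 7 = 4.
That increment is L by definition: L = 4.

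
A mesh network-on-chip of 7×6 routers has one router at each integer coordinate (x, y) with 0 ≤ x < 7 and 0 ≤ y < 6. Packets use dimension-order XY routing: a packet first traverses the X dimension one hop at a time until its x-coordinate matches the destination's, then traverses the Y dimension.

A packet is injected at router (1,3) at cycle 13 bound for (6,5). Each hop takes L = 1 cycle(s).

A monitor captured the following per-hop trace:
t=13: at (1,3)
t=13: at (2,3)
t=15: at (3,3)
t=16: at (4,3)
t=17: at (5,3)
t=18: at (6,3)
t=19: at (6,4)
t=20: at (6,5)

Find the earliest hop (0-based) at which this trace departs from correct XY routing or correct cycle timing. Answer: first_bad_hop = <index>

[1] (+1,+0) / 0c ⇒ BAD: Δcyc=0≠L

first_bad_hop = 1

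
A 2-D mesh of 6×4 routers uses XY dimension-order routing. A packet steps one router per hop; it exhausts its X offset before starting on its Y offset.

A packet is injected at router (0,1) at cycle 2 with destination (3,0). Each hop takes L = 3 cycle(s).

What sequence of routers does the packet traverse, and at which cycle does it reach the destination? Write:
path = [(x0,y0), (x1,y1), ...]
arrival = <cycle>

path = [(0,1), (1,1), (2,1), (3,1), (3,0)]
arrival = 14

#0 — 0,1 | c2
#1 — 1,1 | c5 | E
#2 — 2,1 | c8 | E
#3 — 3,1 | c11 | E
#4 — 3,0 | c14 | S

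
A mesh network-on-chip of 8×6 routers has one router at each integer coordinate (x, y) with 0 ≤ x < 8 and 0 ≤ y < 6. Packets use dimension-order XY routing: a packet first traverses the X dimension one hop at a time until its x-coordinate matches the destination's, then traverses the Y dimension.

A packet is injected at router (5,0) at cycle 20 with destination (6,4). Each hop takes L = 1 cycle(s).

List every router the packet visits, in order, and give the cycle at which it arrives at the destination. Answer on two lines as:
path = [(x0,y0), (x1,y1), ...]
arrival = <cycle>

  0. router=(5,0) cycle=20 (inject)
  1. router=(6,0) cycle=21 dir=E
  2. router=(6,1) cycle=22 dir=N
  3. router=(6,2) cycle=23 dir=N
  4. router=(6,3) cycle=24 dir=N
  5. router=(6,4) cycle=25 dir=N

path = [(5,0), (6,0), (6,1), (6,2), (6,3), (6,4)]
arrival = 25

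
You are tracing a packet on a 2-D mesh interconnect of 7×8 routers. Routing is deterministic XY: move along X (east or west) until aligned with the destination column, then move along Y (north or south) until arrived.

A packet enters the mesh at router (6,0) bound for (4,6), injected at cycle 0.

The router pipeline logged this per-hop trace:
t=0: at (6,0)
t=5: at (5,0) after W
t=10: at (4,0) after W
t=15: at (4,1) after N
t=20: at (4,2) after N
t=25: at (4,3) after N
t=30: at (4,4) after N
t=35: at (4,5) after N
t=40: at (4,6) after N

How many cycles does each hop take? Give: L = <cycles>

Δcyc across hop 0→1: 5 − 0 = 5.
That increment is L by definition: L = 5.

L = 5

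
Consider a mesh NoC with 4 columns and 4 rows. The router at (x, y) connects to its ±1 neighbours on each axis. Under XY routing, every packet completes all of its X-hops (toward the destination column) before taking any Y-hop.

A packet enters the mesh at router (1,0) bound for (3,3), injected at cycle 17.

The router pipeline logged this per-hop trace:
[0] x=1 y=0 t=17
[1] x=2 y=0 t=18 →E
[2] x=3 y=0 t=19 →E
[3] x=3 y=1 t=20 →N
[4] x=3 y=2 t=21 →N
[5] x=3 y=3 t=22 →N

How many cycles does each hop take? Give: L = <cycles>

L = 1

Between hops 0 and 1 the cycle counter advances 18 − 17 = 1.
That increment is L by definition: L = 1.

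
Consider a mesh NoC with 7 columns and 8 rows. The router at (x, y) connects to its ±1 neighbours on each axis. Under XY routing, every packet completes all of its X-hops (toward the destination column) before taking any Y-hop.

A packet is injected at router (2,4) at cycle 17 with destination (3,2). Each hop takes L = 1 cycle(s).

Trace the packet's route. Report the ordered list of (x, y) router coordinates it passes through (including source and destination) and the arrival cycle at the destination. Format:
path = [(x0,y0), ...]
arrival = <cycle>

t=17: at (2,4)
t=18: at (3,4) after E
t=19: at (3,3) after S
t=20: at (3,2) after S

path = [(2,4), (3,4), (3,3), (3,2)]
arrival = 20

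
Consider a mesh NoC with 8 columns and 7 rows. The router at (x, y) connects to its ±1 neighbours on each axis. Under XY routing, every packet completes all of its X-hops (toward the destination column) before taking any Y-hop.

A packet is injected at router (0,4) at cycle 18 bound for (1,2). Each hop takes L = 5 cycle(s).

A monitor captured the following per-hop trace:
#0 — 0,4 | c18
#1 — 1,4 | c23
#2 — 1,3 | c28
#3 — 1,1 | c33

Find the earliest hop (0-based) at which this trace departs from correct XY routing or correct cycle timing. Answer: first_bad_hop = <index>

first_bad_hop = 3

  1: Δx=+1 Δy=+0 Δt=5 [ok]
  2: Δx=+0 Δy=-1 Δt=5 [ok]
  3: Δx=+0 Δy=-2 Δt=5 [BAD: non-unit step]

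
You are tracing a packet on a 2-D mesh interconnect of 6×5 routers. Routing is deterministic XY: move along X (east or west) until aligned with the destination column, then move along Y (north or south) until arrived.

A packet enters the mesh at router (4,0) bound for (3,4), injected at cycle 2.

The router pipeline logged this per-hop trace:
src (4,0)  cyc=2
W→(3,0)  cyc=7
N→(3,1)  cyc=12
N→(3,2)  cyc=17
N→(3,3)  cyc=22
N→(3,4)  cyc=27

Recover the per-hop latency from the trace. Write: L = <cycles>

Δcyc across hop 0→1: 7 − 2 = 5.
Per-hop latency L = Δcyc = 5.

L = 5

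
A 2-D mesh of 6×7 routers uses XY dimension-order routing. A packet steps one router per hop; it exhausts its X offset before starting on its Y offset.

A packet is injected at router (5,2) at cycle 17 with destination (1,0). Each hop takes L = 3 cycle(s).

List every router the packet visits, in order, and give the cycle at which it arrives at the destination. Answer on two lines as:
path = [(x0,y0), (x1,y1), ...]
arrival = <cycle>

path = [(5,2), (4,2), (3,2), (2,2), (1,2), (1,1), (1,0)]
arrival = 35

  0. router=(5,2) cycle=17 (inject)
  1. router=(4,2) cycle=20 dir=W
  2. router=(3,2) cycle=23 dir=W
  3. router=(2,2) cycle=26 dir=W
  4. router=(1,2) cycle=29 dir=W
  5. router=(1,1) cycle=32 dir=S
  6. router=(1,0) cycle=35 dir=S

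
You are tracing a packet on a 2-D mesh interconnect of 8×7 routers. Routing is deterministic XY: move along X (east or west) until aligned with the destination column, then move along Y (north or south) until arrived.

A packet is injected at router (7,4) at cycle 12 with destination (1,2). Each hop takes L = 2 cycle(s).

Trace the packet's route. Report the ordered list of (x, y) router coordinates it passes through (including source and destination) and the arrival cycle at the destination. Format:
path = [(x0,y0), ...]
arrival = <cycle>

#0 — 7,4 | c12
#1 — 6,4 | c14 | W
#2 — 5,4 | c16 | W
#3 — 4,4 | c18 | W
#4 — 3,4 | c20 | W
#5 — 2,4 | c22 | W
#6 — 1,4 | c24 | W
#7 — 1,3 | c26 | S
#8 — 1,2 | c28 | S

path = [(7,4), (6,4), (5,4), (4,4), (3,4), (2,4), (1,4), (1,3), (1,2)]
arrival = 28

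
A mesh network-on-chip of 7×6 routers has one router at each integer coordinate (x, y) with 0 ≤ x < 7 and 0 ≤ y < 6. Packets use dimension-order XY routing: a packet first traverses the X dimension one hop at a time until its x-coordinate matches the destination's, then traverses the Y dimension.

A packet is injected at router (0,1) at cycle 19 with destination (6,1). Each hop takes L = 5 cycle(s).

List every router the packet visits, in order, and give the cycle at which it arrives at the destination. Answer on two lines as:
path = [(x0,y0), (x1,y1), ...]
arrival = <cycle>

path = [(0,1), (1,1), (2,1), (3,1), (4,1), (5,1), (6,1)]
arrival = 49

[0] x=0 y=1 t=19
[1] x=1 y=1 t=24 →E
[2] x=2 y=1 t=29 →E
[3] x=3 y=1 t=34 →E
[4] x=4 y=1 t=39 →E
[5] x=5 y=1 t=44 →E
[6] x=6 y=1 t=49 →E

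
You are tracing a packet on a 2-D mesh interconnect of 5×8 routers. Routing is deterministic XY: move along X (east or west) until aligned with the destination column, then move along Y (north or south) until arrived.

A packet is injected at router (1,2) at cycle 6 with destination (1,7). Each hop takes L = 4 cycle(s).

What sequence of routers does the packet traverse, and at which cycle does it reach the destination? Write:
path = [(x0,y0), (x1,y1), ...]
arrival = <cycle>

path = [(1,2), (1,3), (1,4), (1,5), (1,6), (1,7)]
arrival = 26

  0. router=(1,2) cycle=6 (inject)
  1. router=(1,3) cycle=10 dir=N
  2. router=(1,4) cycle=14 dir=N
  3. router=(1,5) cycle=18 dir=N
  4. router=(1,6) cycle=22 dir=N
  5. router=(1,7) cycle=26 dir=N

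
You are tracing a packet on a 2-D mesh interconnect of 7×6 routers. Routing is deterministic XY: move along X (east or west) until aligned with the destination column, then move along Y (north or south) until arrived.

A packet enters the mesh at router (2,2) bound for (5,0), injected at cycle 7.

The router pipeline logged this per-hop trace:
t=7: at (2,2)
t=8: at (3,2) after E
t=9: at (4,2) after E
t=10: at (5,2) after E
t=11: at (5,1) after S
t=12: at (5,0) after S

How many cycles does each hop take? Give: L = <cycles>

From hop 0 (7) to hop 1 (8): +1 cycles.
That increment is L by definition: L = 1.

L = 1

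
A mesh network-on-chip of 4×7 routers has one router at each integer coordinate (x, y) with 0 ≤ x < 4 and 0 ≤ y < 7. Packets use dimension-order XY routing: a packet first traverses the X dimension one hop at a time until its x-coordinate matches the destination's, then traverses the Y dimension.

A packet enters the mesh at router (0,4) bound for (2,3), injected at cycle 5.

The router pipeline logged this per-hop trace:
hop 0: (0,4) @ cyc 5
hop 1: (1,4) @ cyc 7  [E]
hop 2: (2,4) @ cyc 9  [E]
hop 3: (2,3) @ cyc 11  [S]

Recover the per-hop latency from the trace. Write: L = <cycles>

cyc[1] − cyc[0] = 7 − 5 = 2.
Per-hop latency L = Δcyc = 2.

L = 2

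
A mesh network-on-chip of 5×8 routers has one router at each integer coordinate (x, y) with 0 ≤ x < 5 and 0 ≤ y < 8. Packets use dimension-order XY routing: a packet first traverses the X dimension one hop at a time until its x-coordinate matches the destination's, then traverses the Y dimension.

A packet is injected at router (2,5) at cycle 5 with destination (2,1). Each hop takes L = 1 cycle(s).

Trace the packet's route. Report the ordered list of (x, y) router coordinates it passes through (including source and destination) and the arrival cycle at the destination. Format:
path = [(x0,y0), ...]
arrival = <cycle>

  0. router=(2,5) cycle=5 (inject)
  1. router=(2,4) cycle=6 dir=S
  2. router=(2,3) cycle=7 dir=S
  3. router=(2,2) cycle=8 dir=S
  4. router=(2,1) cycle=9 dir=S

path = [(2,5), (2,4), (2,3), (2,2), (2,1)]
arrival = 9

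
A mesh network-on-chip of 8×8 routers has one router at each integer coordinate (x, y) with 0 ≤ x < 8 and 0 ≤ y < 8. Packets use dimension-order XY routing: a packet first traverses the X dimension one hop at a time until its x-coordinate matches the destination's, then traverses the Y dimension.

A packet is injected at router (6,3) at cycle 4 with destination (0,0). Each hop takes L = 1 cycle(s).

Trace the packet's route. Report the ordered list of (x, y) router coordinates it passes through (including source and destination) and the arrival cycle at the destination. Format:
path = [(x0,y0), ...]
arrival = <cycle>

path = [(6,3), (5,3), (4,3), (3,3), (2,3), (1,3), (0,3), (0,2), (0,1), (0,0)]
arrival = 13

src (6,3)  cyc=4
W→(5,3)  cyc=5
W→(4,3)  cyc=6
W→(3,3)  cyc=7
W→(2,3)  cyc=8
W→(1,3)  cyc=9
W→(0,3)  cyc=10
S→(0,2)  cyc=11
S→(0,1)  cyc=12
S→(0,0)  cyc=13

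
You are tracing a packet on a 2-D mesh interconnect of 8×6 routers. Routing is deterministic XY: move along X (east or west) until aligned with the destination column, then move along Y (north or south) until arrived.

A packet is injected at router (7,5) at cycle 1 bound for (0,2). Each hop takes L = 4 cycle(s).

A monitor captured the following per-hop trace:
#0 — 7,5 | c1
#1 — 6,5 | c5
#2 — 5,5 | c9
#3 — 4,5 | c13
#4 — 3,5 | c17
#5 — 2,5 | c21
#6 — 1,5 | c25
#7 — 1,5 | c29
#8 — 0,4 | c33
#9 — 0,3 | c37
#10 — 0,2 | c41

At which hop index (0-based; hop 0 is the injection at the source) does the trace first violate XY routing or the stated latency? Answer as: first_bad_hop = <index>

[1] (-1,+0) / 4c ⇒ ok
[2] (-1,+0) / 4c ⇒ ok
[3] (-1,+0) / 4c ⇒ ok
[4] (-1,+0) / 4c ⇒ ok
[5] (-1,+0) / 4c ⇒ ok
[6] (-1,+0) / 4c ⇒ ok
[7] (+0,+0) / 4c ⇒ BAD: non-unit step

first_bad_hop = 7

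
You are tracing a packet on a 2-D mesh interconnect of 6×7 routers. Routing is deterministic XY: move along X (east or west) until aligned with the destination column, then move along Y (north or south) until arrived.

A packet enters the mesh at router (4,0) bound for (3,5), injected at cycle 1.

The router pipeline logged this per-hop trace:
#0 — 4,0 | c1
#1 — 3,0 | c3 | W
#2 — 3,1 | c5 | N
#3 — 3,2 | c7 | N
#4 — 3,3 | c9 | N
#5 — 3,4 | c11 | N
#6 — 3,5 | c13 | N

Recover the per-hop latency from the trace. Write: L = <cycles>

L = 2

From hop 0 (1) to hop 1 (3): +2 cycles.
Per-hop latency L = Δcyc = 2.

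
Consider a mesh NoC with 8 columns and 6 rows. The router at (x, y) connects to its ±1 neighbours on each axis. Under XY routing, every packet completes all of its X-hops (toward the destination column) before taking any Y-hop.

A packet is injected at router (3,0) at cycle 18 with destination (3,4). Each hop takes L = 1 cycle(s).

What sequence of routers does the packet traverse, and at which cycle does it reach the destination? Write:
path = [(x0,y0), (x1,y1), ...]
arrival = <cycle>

src (3,0)  cyc=18
N→(3,1)  cyc=19
N→(3,2)  cyc=20
N→(3,3)  cyc=21
N→(3,4)  cyc=22

path = [(3,0), (3,1), (3,2), (3,3), (3,4)]
arrival = 22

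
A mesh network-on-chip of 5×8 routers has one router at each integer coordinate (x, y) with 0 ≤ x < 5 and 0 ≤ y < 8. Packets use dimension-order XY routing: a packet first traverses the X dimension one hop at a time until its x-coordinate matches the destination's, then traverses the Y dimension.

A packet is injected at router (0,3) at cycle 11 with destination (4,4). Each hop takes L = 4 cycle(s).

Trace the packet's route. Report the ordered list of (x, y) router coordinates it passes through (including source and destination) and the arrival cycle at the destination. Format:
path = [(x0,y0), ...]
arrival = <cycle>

[0] x=0 y=3 t=11
[1] x=1 y=3 t=15 →E
[2] x=2 y=3 t=19 →E
[3] x=3 y=3 t=23 →E
[4] x=4 y=3 t=27 →E
[5] x=4 y=4 t=31 →N

path = [(0,3), (1,3), (2,3), (3,3), (4,3), (4,4)]
arrival = 31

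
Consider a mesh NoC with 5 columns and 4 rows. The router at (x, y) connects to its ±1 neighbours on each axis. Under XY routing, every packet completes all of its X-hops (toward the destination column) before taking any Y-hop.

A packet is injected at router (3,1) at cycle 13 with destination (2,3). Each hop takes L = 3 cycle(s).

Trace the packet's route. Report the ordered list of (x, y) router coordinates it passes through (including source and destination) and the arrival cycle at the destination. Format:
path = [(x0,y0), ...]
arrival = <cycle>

path = [(3,1), (2,1), (2,2), (2,3)]
arrival = 22

[0] x=3 y=1 t=13
[1] x=2 y=1 t=16 →W
[2] x=2 y=2 t=19 →N
[3] x=2 y=3 t=22 →N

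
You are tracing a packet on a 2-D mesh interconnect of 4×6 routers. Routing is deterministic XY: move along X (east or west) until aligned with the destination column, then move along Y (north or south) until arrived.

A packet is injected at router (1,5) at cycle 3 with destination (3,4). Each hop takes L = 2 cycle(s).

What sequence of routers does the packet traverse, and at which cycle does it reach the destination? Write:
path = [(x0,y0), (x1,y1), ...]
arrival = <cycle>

src (1,5)  cyc=3
E→(2,5)  cyc=5
E→(3,5)  cyc=7
S→(3,4)  cyc=9

path = [(1,5), (2,5), (3,5), (3,4)]
arrival = 9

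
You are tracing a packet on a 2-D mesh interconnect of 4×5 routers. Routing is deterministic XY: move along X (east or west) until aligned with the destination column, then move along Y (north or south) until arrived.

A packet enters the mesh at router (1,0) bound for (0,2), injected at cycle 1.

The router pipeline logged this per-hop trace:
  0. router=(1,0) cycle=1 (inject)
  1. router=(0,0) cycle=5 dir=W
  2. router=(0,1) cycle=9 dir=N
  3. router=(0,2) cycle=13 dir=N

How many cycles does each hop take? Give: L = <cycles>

L = 4

Δcyc across hop 0→1: 5 − 1 = 4.
Per-hop latency L = Δcyc = 4.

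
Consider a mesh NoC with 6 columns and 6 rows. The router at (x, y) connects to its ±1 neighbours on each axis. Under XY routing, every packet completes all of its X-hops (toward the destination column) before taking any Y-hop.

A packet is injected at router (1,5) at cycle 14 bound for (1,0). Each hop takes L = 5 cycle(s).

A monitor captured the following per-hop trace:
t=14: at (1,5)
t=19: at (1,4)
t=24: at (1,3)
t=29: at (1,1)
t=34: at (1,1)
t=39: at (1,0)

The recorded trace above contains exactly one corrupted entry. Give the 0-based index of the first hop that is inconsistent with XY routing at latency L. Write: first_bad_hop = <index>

first_bad_hop = 3

[1] (+0,-1) / 5c ⇒ ok
[2] (+0,-1) / 5c ⇒ ok
[3] (+0,-2) / 5c ⇒ BAD: non-unit step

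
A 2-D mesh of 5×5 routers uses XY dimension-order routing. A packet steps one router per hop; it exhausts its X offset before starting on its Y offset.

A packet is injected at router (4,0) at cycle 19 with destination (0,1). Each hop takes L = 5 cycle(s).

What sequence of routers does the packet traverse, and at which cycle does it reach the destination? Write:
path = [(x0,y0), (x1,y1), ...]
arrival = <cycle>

t=19: at (4,0)
t=24: at (3,0) after W
t=29: at (2,0) after W
t=34: at (1,0) after W
t=39: at (0,0) after W
t=44: at (0,1) after N

path = [(4,0), (3,0), (2,0), (1,0), (0,0), (0,1)]
arrival = 44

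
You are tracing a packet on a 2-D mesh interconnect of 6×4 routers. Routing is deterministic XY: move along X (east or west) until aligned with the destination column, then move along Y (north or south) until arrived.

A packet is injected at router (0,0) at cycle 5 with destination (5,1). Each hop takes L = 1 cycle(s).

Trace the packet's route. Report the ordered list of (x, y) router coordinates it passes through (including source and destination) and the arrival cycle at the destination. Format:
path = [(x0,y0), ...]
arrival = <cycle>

path = [(0,0), (1,0), (2,0), (3,0), (4,0), (5,0), (5,1)]
arrival = 11

  0. router=(0,0) cycle=5 (inject)
  1. router=(1,0) cycle=6 dir=E
  2. router=(2,0) cycle=7 dir=E
  3. router=(3,0) cycle=8 dir=E
  4. router=(4,0) cycle=9 dir=E
  5. router=(5,0) cycle=10 dir=E
  6. router=(5,1) cycle=11 dir=N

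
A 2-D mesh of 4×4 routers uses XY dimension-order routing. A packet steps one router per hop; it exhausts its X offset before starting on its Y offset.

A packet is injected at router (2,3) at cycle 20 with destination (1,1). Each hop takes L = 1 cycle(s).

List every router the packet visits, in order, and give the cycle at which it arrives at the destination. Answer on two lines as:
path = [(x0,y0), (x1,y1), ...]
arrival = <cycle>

[0] x=2 y=3 t=20
[1] x=1 y=3 t=21 →W
[2] x=1 y=2 t=22 →S
[3] x=1 y=1 t=23 →S

path = [(2,3), (1,3), (1,2), (1,1)]
arrival = 23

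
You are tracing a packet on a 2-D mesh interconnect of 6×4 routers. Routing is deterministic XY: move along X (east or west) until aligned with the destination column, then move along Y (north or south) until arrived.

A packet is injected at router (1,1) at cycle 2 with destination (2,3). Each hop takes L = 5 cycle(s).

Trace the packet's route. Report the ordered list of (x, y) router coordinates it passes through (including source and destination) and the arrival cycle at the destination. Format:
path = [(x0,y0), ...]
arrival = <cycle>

path = [(1,1), (2,1), (2,2), (2,3)]
arrival = 17

src (1,1)  cyc=2
E→(2,1)  cyc=7
N→(2,2)  cyc=12
N→(2,3)  cyc=17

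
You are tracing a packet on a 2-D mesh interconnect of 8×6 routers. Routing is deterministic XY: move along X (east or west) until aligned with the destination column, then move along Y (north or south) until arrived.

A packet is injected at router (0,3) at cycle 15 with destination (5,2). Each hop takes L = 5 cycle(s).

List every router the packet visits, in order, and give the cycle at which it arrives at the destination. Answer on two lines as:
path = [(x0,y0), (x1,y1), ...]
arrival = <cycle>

path = [(0,3), (1,3), (2,3), (3,3), (4,3), (5,3), (5,2)]
arrival = 45

  0. router=(0,3) cycle=15 (inject)
  1. router=(1,3) cycle=20 dir=E
  2. router=(2,3) cycle=25 dir=E
  3. router=(3,3) cycle=30 dir=E
  4. router=(4,3) cycle=35 dir=E
  5. router=(5,3) cycle=40 dir=E
  6. router=(5,2) cycle=45 dir=S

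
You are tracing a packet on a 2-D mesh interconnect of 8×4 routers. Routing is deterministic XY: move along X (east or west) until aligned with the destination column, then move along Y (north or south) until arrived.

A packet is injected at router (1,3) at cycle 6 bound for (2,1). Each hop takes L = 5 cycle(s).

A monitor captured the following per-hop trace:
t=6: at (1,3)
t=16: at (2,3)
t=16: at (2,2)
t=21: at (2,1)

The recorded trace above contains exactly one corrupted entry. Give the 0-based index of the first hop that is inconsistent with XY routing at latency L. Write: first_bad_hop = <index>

  1: Δx=+1 Δy=+0 Δt=10 [BAD: Δcyc=10≠L]

first_bad_hop = 1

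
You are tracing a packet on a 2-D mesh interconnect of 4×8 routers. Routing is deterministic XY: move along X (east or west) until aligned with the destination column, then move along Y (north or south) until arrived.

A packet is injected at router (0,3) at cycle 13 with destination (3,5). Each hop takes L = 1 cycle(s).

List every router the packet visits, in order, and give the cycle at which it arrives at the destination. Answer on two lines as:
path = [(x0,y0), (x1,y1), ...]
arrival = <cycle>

path = [(0,3), (1,3), (2,3), (3,3), (3,4), (3,5)]
arrival = 18

  0. router=(0,3) cycle=13 (inject)
  1. router=(1,3) cycle=14 dir=E
  2. router=(2,3) cycle=15 dir=E
  3. router=(3,3) cycle=16 dir=E
  4. router=(3,4) cycle=17 dir=N
  5. router=(3,5) cycle=18 dir=N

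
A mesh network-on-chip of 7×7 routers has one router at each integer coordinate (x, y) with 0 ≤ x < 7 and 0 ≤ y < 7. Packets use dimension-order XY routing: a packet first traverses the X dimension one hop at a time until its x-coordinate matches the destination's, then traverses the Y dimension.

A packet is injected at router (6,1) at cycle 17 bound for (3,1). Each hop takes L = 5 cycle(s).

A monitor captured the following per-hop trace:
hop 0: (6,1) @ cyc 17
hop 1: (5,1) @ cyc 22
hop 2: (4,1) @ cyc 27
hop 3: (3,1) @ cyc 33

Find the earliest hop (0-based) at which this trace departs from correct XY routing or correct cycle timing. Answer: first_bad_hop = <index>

first_bad_hop = 3

hop 1: step (-1,+0), +5 cyc — ok
hop 2: step (-1,+0), +5 cyc — ok
hop 3: step (-1,+0), +6 cyc — BAD: Δcyc=6≠L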